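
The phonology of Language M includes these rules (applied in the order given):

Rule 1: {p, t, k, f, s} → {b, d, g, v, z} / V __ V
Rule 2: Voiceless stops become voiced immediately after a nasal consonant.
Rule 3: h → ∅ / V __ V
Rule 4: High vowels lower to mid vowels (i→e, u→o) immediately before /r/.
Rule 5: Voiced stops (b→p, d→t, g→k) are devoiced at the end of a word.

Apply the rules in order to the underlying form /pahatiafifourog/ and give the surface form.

Rule 1 (intervocalic voicing): /t/ is a voiceless obstruent between vowels /a/ and /i/, so it voices to [d]. /f/ is a voiceless obstruent between vowels /a/ and /i/, so it voices to [v]. /f/ is a voiceless obstruent between vowels /i/ and /o/, so it voices to [v]. /pahatiafifourog/ → pahadiavivourog.
Rule 2 (post-nasal voicing): no segment meets the environment; /pahadiavivourog/ is unchanged.
Rule 3 (intervocalic h-deletion): /h/ occurs between vowels /a/ and /a/, so it deletes. /pahadiavivourog/ → paadiavivourog.
Rule 4 (pre-rhotic lowering): /u/ is a high vowel immediately before /r/, so it lowers to [o]. /paadiavivourog/ → paadiavivoorog.
Rule 5 (final devoicing): /g/ is a voiced stop in word-final position, so it devoices to [k]. /paadiavivoorog/ → paadiavivoorok.

paadiavivoorok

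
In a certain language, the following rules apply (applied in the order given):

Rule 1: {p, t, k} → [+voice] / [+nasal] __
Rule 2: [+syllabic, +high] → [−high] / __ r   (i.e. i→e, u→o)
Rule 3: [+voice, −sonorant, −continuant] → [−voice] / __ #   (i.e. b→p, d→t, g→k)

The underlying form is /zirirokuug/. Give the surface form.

Rule 1 (post-nasal voicing): no segment meets the environment; /zirirokuug/ is unchanged.
Rule 2 (pre-rhotic lowering): /i/ is a high vowel immediately before /r/, so it lowers to [e]. /i/ is a high vowel immediately before /r/, so it lowers to [e]. /zirirokuug/ → zererokuug.
Rule 3 (final devoicing): /g/ is a voiced stop in word-final position, so it devoices to [k]. /zererokuug/ → zererokuuk.

zererokuuk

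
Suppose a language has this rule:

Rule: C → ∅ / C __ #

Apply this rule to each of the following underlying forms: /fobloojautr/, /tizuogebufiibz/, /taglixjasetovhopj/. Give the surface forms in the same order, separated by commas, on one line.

fobloojaut, tizuogebufiib, taglixjasetovhop

/fobloojautr/: /r/ is the second consonant of a word-final cluster /tr/, so it deletes. → [fobloojaut].
/tizuogebufiibz/: /z/ is the second consonant of a word-final cluster /bz/, so it deletes. → [tizuogebufiib].
/taglixjasetovhopj/: /j/ is the second consonant of a word-final cluster /pj/, so it deletes. → [taglixjasetovhop].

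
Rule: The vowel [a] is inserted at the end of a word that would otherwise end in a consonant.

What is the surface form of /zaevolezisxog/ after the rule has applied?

zaevolezisxoga

the form ends in the consonant /g/, so [a] is inserted word-finally.
Surface form: [zaevolezisxoga].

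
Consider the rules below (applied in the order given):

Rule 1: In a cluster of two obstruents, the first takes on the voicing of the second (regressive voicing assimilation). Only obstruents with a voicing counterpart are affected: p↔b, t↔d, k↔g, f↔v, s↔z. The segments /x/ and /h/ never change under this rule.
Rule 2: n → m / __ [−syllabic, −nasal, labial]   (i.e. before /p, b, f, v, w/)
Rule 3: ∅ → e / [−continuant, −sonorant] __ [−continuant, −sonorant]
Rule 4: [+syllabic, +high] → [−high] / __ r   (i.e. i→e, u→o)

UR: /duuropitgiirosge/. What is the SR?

duoropidegierozge

Rule 1 (regressive voicing assimilation): /t/ precedes the voiced obstruent /g/, so it voices to [d] by assimilation. /s/ precedes the voiced obstruent /g/, so it voices to [z] by assimilation. /duuropitgiirosge/ → duuropidgiirozge.
Rule 2 (nasal place assimilation): no segment meets the environment; /duuropidgiirozge/ is unchanged.
Rule 3 (stop-cluster e-epenthesis): /d/ and /g/ form a stop–stop cluster, so [e] is inserted between them. /duuropidgiirozge/ → duuropidegiirozge.
Rule 4 (pre-rhotic lowering): /u/ is a high vowel immediately before /r/, so it lowers to [o]. /i/ is a high vowel immediately before /r/, so it lowers to [e]. /duuropidegiirozge/ → duoropidegierozge.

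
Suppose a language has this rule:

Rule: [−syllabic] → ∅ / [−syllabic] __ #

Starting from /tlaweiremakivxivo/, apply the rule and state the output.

No segment of /tlaweiremakivxivo/ meets the structural description of the rule, so the form surfaces unchanged.

tlaweiremakivxivo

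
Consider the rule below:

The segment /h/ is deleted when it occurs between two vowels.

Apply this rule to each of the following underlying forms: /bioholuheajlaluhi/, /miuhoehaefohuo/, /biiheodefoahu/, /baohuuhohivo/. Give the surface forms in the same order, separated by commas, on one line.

/bioholuheajlaluhi/: /h/ occurs between vowels /o/ and /o/, so it deletes. /h/ occurs between vowels /u/ and /e/, so it deletes. /h/ occurs between vowels /u/ and /i/, so it deletes. → [bioolueajlalui].
/miuhoehaefohuo/: /h/ occurs between vowels /u/ and /o/, so it deletes. /h/ occurs between vowels /e/ and /a/, so it deletes. /h/ occurs between vowels /o/ and /u/, so it deletes. → [miuoeaefouo].
/biiheodefoahu/: /h/ occurs between vowels /i/ and /e/, so it deletes. /h/ occurs between vowels /a/ and /u/, so it deletes. → [biieodefoau].
/baohuuhohivo/: /h/ occurs between vowels /o/ and /u/, so it deletes. /h/ occurs between vowels /u/ and /o/, so it deletes. /h/ occurs between vowels /o/ and /i/, so it deletes. → [baouuoivo].

bioolueajlalui, miuoeaefouo, biieodefoau, baouuoivo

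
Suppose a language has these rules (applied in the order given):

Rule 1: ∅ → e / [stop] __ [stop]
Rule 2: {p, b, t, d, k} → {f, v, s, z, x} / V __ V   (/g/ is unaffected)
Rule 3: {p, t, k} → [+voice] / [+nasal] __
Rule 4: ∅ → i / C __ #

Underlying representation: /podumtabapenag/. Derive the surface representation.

Rule 1 (stop-cluster e-epenthesis): no segment meets the environment; /podumtabapenag/ is unchanged.
Rule 2 (intervocalic spirantization): /d/ is a stop between vowels /o/ and /u/, so it spirantizes to the fricative [z]. /b/ is a stop between vowels /a/ and /a/, so it spirantizes to the fricative [v]. /p/ is a stop between vowels /a/ and /e/, so it spirantizes to the fricative [f]. /podumtabapenag/ → pozumtavafenag.
Rule 3 (post-nasal voicing): /t/ is a voiceless stop immediately after the nasal /m/, so it voices to [d]. /pozumtavafenag/ → pozumdavafenag.
Rule 4 (final i-epenthesis): the form ends in the consonant /g/, so [i] is inserted word-finally. /pozumdavafenag/ → pozumdavafenagi.

pozumdavafenagi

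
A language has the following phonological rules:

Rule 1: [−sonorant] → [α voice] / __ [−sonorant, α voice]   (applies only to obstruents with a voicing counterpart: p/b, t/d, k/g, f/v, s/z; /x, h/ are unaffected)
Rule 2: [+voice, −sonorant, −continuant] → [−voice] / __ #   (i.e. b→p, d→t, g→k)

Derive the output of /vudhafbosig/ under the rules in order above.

Rule 1 (regressive voicing assimilation): /d/ precedes the voiceless obstruent /h/, so it devoices to [t] by assimilation. /f/ precedes the voiced obstruent /b/, so it voices to [v] by assimilation. /vudhafbosig/ → vuthavbosig.
Rule 2 (final devoicing): /g/ is a voiced stop in word-final position, so it devoices to [k]. /vuthavbosig/ → vuthavbosik.

vuthavbosik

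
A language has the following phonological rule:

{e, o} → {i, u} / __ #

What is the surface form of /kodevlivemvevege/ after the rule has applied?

kodevlivemvevegi

/e/ is a mid vowel in word-final position, so it raises to [i].
Surface form: [kodevlivemvevegi].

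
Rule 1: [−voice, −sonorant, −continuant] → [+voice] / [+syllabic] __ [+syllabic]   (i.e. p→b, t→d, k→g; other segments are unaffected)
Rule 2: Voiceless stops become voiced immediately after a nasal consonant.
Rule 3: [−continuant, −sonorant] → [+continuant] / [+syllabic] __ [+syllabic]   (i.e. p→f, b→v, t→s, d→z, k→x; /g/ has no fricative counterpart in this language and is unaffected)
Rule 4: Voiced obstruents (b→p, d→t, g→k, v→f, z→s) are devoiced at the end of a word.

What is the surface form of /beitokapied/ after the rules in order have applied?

Rule 1 (intervocalic voicing): /t/ is a voiceless stop between vowels /i/ and /o/, so it voices to [d]. /k/ is a voiceless stop between vowels /o/ and /a/, so it voices to [g]. /p/ is a voiceless stop between vowels /a/ and /i/, so it voices to [b]. /beitokapied/ → beidogabied.
Rule 2 (post-nasal voicing): no segment meets the environment; /beidogabied/ is unchanged.
Rule 3 (intervocalic spirantization): /d/ is a stop between vowels /i/ and /o/, so it spirantizes to the fricative [z]. /b/ is a stop between vowels /a/ and /i/, so it spirantizes to the fricative [v]. /beidogabied/ → beizogavied.
Rule 4 (final devoicing): /d/ is a voiced obstruent in word-final position, so it devoices to [t]. /beizogavied/ → beizogaviet.

beizogaviet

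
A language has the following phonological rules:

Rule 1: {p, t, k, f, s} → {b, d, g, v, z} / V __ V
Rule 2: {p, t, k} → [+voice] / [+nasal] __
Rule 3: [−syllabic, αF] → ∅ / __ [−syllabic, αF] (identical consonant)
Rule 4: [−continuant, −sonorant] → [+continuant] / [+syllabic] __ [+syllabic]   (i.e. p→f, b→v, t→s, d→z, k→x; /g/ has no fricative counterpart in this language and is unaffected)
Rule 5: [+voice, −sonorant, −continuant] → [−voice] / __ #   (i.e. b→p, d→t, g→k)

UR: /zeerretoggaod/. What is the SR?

Rule 1 (intervocalic voicing): /t/ is a voiceless obstruent between vowels /e/ and /o/, so it voices to [d]. /zeerretoggaod/ → zeerredoggaod.
Rule 2 (post-nasal voicing): no segment meets the environment; /zeerredoggaod/ is unchanged.
Rule 3 (degemination): /rr/ is a geminate; the first /r/ deletes. /gg/ is a geminate; the first /g/ deletes. /zeerredoggaod/ → zeeredogaod.
Rule 4 (intervocalic spirantization): /d/ is a stop between vowels /e/ and /o/, so it spirantizes to the fricative [z]. /zeeredogaod/ → zeerezogaod.
Rule 5 (final devoicing): /d/ is a voiced stop in word-final position, so it devoices to [t]. /zeerezogaod/ → zeerezogaot.

zeerezogaot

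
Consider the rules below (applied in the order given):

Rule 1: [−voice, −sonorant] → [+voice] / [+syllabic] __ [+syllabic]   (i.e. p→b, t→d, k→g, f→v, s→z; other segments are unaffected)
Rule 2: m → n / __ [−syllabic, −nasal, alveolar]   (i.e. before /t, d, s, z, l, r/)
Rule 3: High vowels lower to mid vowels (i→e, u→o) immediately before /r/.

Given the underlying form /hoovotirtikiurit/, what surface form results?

Rule 1 (intervocalic voicing): /t/ is a voiceless obstruent between vowels /o/ and /i/, so it voices to [d]. /k/ is a voiceless obstruent between vowels /i/ and /i/, so it voices to [g]. /hoovotirtikiurit/ → hoovodirtigiurit.
Rule 2 (nasal place assimilation): no segment meets the environment; /hoovodirtigiurit/ is unchanged.
Rule 3 (pre-rhotic lowering): /i/ is a high vowel immediately before /r/, so it lowers to [e]. /u/ is a high vowel immediately before /r/, so it lowers to [o]. /hoovodirtigiurit/ → hoovodertigiorit.

hoovodertigiorit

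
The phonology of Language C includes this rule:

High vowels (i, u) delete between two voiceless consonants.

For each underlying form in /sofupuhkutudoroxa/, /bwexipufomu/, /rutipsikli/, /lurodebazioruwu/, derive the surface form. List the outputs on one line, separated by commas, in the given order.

sofphktudoroxa, bwexpfomu, rutpskli, lurodebazioruwu

/sofupuhkutudoroxa/: /u/ is a high vowel flanked by voiceless consonants /f/ and /p/, so it deletes. /u/ is a high vowel flanked by voiceless consonants /p/ and /h/, so it deletes. /u/ is a high vowel flanked by voiceless consonants /k/ and /t/, so it deletes. → [sofphktudoroxa].
/bwexipufomu/: /i/ is a high vowel flanked by voiceless consonants /x/ and /p/, so it deletes. /u/ is a high vowel flanked by voiceless consonants /p/ and /f/, so it deletes. → [bwexpfomu].
/rutipsikli/: /i/ is a high vowel flanked by voiceless consonants /t/ and /p/, so it deletes. /i/ is a high vowel flanked by voiceless consonants /s/ and /k/, so it deletes. → [rutpskli].
/lurodebazioruwu/: the rule's environment is not met; surfaces unchanged as [lurodebazioruwu].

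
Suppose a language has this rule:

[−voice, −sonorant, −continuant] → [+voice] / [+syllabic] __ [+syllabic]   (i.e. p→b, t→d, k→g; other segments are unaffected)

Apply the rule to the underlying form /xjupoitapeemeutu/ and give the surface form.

/p/ is a voiceless stop between vowels /u/ and /o/, so it voices to [b].
/t/ is a voiceless stop between vowels /i/ and /a/, so it voices to [d].
/p/ is a voiceless stop between vowels /a/ and /e/, so it voices to [b].
/t/ is a voiceless stop between vowels /u/ and /u/, so it voices to [d].
Surface form: [xjuboidabeemeudu].

xjuboidabeemeudu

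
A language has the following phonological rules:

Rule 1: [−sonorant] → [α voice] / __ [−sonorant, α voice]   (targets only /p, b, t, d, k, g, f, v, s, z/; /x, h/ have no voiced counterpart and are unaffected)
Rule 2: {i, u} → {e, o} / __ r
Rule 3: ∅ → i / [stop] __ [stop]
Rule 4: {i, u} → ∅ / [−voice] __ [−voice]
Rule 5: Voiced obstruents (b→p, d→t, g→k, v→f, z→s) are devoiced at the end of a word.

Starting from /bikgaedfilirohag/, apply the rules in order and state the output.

Rule 1 (regressive voicing assimilation): /k/ precedes the voiced obstruent /g/, so it voices to [g] by assimilation. /d/ precedes the voiceless obstruent /f/, so it devoices to [t] by assimilation. /bikgaedfilirohag/ → biggaetfilirohag.
Rule 2 (pre-rhotic lowering): /i/ is a high vowel immediately before /r/, so it lowers to [e]. /biggaetfilirohag/ → biggaetfilerohag.
Rule 3 (stop-cluster i-epenthesis): /g/ and /g/ form a stop–stop cluster, so [i] is inserted between them. /biggaetfilerohag/ → bigigaetfilerohag.
Rule 4 (high vowel syncope): no segment meets the environment; /bigigaetfilerohag/ is unchanged.
Rule 5 (final devoicing): /g/ is a voiced obstruent in word-final position, so it devoices to [k]. /bigigaetfilerohag/ → bigigaetfilerohak.

bigigaetfilerohak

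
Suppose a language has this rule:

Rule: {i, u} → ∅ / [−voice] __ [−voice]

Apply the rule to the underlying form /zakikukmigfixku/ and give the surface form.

zakkkmigfxku

/i/ is a high vowel flanked by voiceless consonants /k/ and /k/, so it deletes.
/u/ is a high vowel flanked by voiceless consonants /k/ and /k/, so it deletes.
/i/ is a high vowel flanked by voiceless consonants /f/ and /x/, so it deletes.
Surface form: [zakkkmigfxku].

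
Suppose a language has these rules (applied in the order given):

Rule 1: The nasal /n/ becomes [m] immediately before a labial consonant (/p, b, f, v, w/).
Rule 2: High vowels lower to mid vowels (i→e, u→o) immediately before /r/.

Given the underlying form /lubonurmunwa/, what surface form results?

Rule 1 (nasal place assimilation): /n/ precedes the labial consonant /w/, so it assimilates in place to [m]. /lubonurmunwa/ → lubonurmumwa.
Rule 2 (pre-rhotic lowering): /u/ is a high vowel immediately before /r/, so it lowers to [o]. /lubonurmumwa/ → lubonormumwa.

lubonormumwa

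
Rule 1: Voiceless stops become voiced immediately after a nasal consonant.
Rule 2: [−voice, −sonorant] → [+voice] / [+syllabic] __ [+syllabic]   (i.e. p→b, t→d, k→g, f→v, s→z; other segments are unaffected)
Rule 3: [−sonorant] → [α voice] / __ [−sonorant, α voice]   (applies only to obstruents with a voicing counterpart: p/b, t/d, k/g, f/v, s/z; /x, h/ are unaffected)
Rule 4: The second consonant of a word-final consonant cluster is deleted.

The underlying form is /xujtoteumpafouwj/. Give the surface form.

Rule 1 (post-nasal voicing): /p/ is a voiceless stop immediately after the nasal /m/, so it voices to [b]. /xujtoteumpafouwj/ → xujtoteumbafouwj.
Rule 2 (intervocalic voicing): /t/ is a voiceless obstruent between vowels /o/ and /e/, so it voices to [d]. /f/ is a voiceless obstruent between vowels /a/ and /o/, so it voices to [v]. /xujtoteumbafouwj/ → xujtodeumbavouwj.
Rule 3 (regressive voicing assimilation): no segment meets the environment; /xujtodeumbavouwj/ is unchanged.
Rule 4 (final cluster simplification): /j/ is the second consonant of a word-final cluster /wj/, so it deletes. /xujtodeumbavouwj/ → xujtodeumbavouw.

xujtodeumbavouw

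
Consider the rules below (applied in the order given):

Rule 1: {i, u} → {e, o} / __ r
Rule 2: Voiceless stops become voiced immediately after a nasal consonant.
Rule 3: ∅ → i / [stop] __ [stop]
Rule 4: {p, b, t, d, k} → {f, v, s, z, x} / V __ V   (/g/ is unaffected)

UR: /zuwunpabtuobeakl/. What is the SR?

Rule 1 (pre-rhotic lowering): no segment meets the environment; /zuwunpabtuobeakl/ is unchanged.
Rule 2 (post-nasal voicing): /p/ is a voiceless stop immediately after the nasal /n/, so it voices to [b]. /zuwunpabtuobeakl/ → zuwunbabtuobeakl.
Rule 3 (stop-cluster i-epenthesis): /b/ and /t/ form a stop–stop cluster, so [i] is inserted between them. /zuwunbabtuobeakl/ → zuwunbabituobeakl.
Rule 4 (intervocalic spirantization): /b/ is a stop between vowels /a/ and /i/, so it spirantizes to the fricative [v]. /t/ is a stop between vowels /i/ and /u/, so it spirantizes to the fricative [s]. /b/ is a stop between vowels /o/ and /e/, so it spirantizes to the fricative [v]. /zuwunbabituobeakl/ → zuwunbavisuoveakl.

zuwunbavisuoveakl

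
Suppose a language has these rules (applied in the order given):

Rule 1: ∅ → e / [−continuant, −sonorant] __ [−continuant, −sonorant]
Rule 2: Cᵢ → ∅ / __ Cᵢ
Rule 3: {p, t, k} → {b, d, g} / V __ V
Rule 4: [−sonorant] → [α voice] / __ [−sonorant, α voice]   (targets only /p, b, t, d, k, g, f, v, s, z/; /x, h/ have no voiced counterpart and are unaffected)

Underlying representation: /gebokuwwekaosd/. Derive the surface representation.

geboguwegaozd

Rule 1 (stop-cluster e-epenthesis): no segment meets the environment; /gebokuwwekaosd/ is unchanged.
Rule 2 (degemination): /ww/ is a geminate; the first /w/ deletes. /gebokuwwekaosd/ → gebokuwekaosd.
Rule 3 (intervocalic voicing): /k/ is a voiceless stop between vowels /o/ and /u/, so it voices to [g]. /k/ is a voiceless stop between vowels /e/ and /a/, so it voices to [g]. /gebokuwekaosd/ → geboguwegaosd.
Rule 4 (regressive voicing assimilation): /s/ precedes the voiced obstruent /d/, so it voices to [z] by assimilation. /geboguwegaosd/ → geboguwegaozd.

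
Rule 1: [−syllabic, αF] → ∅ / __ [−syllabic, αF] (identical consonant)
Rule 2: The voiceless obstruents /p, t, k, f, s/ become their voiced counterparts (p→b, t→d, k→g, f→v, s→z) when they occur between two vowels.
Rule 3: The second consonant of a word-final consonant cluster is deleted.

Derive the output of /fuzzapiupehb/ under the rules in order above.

fuzabiubeh

Rule 1 (degemination): /zz/ is a geminate; the first /z/ deletes. /fuzzapiupehb/ → fuzapiupehb.
Rule 2 (intervocalic voicing): /p/ is a voiceless obstruent between vowels /a/ and /i/, so it voices to [b]. /p/ is a voiceless obstruent between vowels /u/ and /e/, so it voices to [b]. /fuzapiupehb/ → fuzabiubehb.
Rule 3 (final cluster simplification): /b/ is the second consonant of a word-final cluster /hb/, so it deletes. /fuzabiubehb/ → fuzabiubeh.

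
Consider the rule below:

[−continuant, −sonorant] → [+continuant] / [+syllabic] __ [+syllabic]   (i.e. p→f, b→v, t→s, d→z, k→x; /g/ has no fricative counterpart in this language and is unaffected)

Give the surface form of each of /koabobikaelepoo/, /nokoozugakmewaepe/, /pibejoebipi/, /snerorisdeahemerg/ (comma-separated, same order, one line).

/koabobikaelepoo/: /b/ is a stop between vowels /a/ and /o/, so it spirantizes to the fricative [v]. /b/ is a stop between vowels /o/ and /i/, so it spirantizes to the fricative [v]. /k/ is a stop between vowels /i/ and /a/, so it spirantizes to the fricative [x]. /p/ is a stop between vowels /e/ and /o/, so it spirantizes to the fricative [f]. → [koavovixaelefoo].
/nokoozugakmewaepe/: /k/ is a stop between vowels /o/ and /o/, so it spirantizes to the fricative [x]. /p/ is a stop between vowels /e/ and /e/, so it spirantizes to the fricative [f]. → [noxoozugakmewaefe].
/pibejoebipi/: /b/ is a stop between vowels /i/ and /e/, so it spirantizes to the fricative [v]. /b/ is a stop between vowels /e/ and /i/, so it spirantizes to the fricative [v]. /p/ is a stop between vowels /i/ and /i/, so it spirantizes to the fricative [f]. → [pivejoevifi].
/snerorisdeahemerg/: the rule's environment is not met; surfaces unchanged as [snerorisdeahemerg].

koavovixaelefoo, noxoozugakmewaefe, pivejoevifi, snerorisdeahemerg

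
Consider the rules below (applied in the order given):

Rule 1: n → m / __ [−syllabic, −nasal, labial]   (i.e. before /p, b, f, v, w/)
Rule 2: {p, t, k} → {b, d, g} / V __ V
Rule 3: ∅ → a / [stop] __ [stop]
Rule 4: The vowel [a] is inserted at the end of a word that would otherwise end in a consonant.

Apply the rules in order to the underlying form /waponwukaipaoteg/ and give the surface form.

Rule 1 (nasal place assimilation): /n/ precedes the labial consonant /w/, so it assimilates in place to [m]. /waponwukaipaoteg/ → wapomwukaipaoteg.
Rule 2 (intervocalic voicing): /p/ is a voiceless stop between vowels /a/ and /o/, so it voices to [b]. /k/ is a voiceless stop between vowels /u/ and /a/, so it voices to [g]. /p/ is a voiceless stop between vowels /i/ and /a/, so it voices to [b]. /t/ is a voiceless stop between vowels /o/ and /e/, so it voices to [d]. /wapomwukaipaoteg/ → wabomwugaibaodeg.
Rule 3 (stop-cluster a-epenthesis): no segment meets the environment; /wabomwugaibaodeg/ is unchanged.
Rule 4 (final a-epenthesis): the form ends in the consonant /g/, so [a] is inserted word-finally. /wabomwugaibaodeg/ → wabomwugaibaodega.

wabomwugaibaodega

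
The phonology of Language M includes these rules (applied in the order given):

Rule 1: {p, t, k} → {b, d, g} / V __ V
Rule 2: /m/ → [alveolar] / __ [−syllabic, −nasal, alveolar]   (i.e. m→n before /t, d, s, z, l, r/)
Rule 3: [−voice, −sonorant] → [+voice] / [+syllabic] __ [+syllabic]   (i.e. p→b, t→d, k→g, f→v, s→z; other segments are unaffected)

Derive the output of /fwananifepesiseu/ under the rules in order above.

fwananivebezizeu

Rule 1 (intervocalic voicing): /p/ is a voiceless stop between vowels /e/ and /e/, so it voices to [b]. /fwananifepesiseu/ → fwananifebesiseu.
Rule 2 (nasal place assimilation): no segment meets the environment; /fwananifebesiseu/ is unchanged.
Rule 3 (intervocalic voicing): /f/ is a voiceless obstruent between vowels /i/ and /e/, so it voices to [v]. /s/ is a voiceless obstruent between vowels /e/ and /i/, so it voices to [z]. /s/ is a voiceless obstruent between vowels /i/ and /e/, so it voices to [z]. /fwananifebesiseu/ → fwananivebezizeu.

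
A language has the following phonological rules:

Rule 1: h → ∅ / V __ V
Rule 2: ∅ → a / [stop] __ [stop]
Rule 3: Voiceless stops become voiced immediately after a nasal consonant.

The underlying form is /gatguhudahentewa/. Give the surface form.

gataguudaendewa

Rule 1 (intervocalic h-deletion): /h/ occurs between vowels /u/ and /u/, so it deletes. /h/ occurs between vowels /a/ and /e/, so it deletes. /gatguhudahentewa/ → gatguudaentewa.
Rule 2 (stop-cluster a-epenthesis): /t/ and /g/ form a stop–stop cluster, so [a] is inserted between them. /gatguudaentewa/ → gataguudaentewa.
Rule 3 (post-nasal voicing): /t/ is a voiceless stop immediately after the nasal /n/, so it voices to [d]. /gataguudaentewa/ → gataguudaendewa.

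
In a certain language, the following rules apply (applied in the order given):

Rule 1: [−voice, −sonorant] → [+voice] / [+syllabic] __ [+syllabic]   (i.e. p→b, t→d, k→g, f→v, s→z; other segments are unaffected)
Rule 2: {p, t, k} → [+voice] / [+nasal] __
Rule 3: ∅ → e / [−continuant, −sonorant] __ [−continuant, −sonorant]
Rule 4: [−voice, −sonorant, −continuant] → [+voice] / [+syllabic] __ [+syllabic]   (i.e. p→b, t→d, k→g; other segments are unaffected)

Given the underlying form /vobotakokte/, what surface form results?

vobodagogede

Rule 1 (intervocalic voicing): /t/ is a voiceless obstruent between vowels /o/ and /a/, so it voices to [d]. /k/ is a voiceless obstruent between vowels /a/ and /o/, so it voices to [g]. /vobotakokte/ → vobodagokte.
Rule 2 (post-nasal voicing): no segment meets the environment; /vobodagokte/ is unchanged.
Rule 3 (stop-cluster e-epenthesis): /k/ and /t/ form a stop–stop cluster, so [e] is inserted between them. /vobodagokte/ → vobodagokete.
Rule 4 (intervocalic voicing): /k/ is a voiceless stop between vowels /o/ and /e/, so it voices to [g]. /t/ is a voiceless stop between vowels /e/ and /e/, so it voices to [d]. /vobodagokete/ → vobodagogede.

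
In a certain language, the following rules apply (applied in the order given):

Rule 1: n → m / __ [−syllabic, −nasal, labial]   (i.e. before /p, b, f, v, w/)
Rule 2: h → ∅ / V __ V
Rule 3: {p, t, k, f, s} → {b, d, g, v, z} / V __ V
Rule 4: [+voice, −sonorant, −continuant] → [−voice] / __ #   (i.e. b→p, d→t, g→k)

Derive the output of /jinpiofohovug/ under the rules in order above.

jimpiovoovuk

Rule 1 (nasal place assimilation): /n/ precedes the labial consonant /p/, so it assimilates in place to [m]. /jinpiofohovug/ → jimpiofohovug.
Rule 2 (intervocalic h-deletion): /h/ occurs between vowels /o/ and /o/, so it deletes. /jimpiofohovug/ → jimpiofoovug.
Rule 3 (intervocalic voicing): /f/ is a voiceless obstruent between vowels /o/ and /o/, so it voices to [v]. /jimpiofoovug/ → jimpiovoovug.
Rule 4 (final devoicing): /g/ is a voiced stop in word-final position, so it devoices to [k]. /jimpiovoovug/ → jimpiovoovuk.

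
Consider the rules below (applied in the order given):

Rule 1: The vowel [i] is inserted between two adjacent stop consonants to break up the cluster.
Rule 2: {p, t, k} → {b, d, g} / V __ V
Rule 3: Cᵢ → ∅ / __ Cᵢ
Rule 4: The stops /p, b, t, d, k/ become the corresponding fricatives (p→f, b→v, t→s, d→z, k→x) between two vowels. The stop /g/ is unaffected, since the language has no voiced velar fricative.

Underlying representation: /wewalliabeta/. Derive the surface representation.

wewaliaveza

Rule 1 (stop-cluster i-epenthesis): no segment meets the environment; /wewalliabeta/ is unchanged.
Rule 2 (intervocalic voicing): /t/ is a voiceless stop between vowels /e/ and /a/, so it voices to [d]. /wewalliabeta/ → wewalliabeda.
Rule 3 (degemination): /ll/ is a geminate; the first /l/ deletes. /wewalliabeda/ → wewaliabeda.
Rule 4 (intervocalic spirantization): /b/ is a stop between vowels /a/ and /e/, so it spirantizes to the fricative [v]. /d/ is a stop between vowels /e/ and /a/, so it spirantizes to the fricative [z]. /wewaliabeda/ → wewaliaveza.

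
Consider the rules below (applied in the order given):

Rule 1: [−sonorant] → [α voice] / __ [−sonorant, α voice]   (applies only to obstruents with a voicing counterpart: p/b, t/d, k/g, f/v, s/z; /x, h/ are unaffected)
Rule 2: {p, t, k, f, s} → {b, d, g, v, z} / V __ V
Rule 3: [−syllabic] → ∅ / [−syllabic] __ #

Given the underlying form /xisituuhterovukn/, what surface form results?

xiziduuhterovuk

Rule 1 (regressive voicing assimilation): no segment meets the environment; /xisituuhterovukn/ is unchanged.
Rule 2 (intervocalic voicing): /s/ is a voiceless obstruent between vowels /i/ and /i/, so it voices to [z]. /t/ is a voiceless obstruent between vowels /i/ and /u/, so it voices to [d]. /xisituuhterovukn/ → xiziduuhterovukn.
Rule 3 (final cluster simplification): /n/ is the second consonant of a word-final cluster /kn/, so it deletes. /xiziduuhterovukn/ → xiziduuhterovuk.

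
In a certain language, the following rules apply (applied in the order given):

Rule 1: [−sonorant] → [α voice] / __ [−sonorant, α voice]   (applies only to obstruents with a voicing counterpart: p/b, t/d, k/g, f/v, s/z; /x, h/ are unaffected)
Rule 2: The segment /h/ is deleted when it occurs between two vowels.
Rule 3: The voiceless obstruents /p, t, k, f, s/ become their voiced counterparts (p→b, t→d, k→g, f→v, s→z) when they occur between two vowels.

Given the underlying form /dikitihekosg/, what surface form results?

Rule 1 (regressive voicing assimilation): /s/ precedes the voiced obstruent /g/, so it voices to [z] by assimilation. /dikitihekosg/ → dikitihekozg.
Rule 2 (intervocalic h-deletion): /h/ occurs between vowels /i/ and /e/, so it deletes. /dikitihekozg/ → dikitiekozg.
Rule 3 (intervocalic voicing): /k/ is a voiceless obstruent between vowels /i/ and /i/, so it voices to [g]. /t/ is a voiceless obstruent between vowels /i/ and /i/, so it voices to [d]. /k/ is a voiceless obstruent between vowels /e/ and /o/, so it voices to [g]. /dikitiekozg/ → digidiegozg.

digidiegozg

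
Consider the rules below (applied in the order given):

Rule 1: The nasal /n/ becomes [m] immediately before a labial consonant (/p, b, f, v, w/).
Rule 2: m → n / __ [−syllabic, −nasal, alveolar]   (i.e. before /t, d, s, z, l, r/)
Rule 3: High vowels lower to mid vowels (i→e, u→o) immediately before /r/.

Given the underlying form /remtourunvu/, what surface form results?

Rule 1 (nasal place assimilation): /n/ precedes the labial consonant /v/, so it assimilates in place to [m]. /remtourunvu/ → remtourumvu.
Rule 2 (nasal place assimilation): /m/ precedes the alveolar consonant /t/, so it assimilates in place to [n]. /remtourumvu/ → rentourumvu.
Rule 3 (pre-rhotic lowering): /u/ is a high vowel immediately before /r/, so it lowers to [o]. /rentourumvu/ → rentoorumvu.

rentoorumvu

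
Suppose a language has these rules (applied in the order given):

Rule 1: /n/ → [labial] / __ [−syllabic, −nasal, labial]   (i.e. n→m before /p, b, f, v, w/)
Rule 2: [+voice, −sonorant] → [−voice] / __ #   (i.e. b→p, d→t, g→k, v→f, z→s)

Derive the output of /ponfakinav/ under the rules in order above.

pomfakinaf

Rule 1 (nasal place assimilation): /n/ precedes the labial consonant /f/, so it assimilates in place to [m]. /ponfakinav/ → pomfakinav.
Rule 2 (final devoicing): /v/ is a voiced obstruent in word-final position, so it devoices to [f]. /pomfakinav/ → pomfakinaf.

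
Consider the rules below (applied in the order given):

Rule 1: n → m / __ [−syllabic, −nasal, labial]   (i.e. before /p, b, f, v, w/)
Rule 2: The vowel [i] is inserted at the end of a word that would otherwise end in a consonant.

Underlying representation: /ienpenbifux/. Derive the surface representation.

iempembifuxi

Rule 1 (nasal place assimilation): /n/ precedes the labial consonant /p/, so it assimilates in place to [m]. /n/ precedes the labial consonant /b/, so it assimilates in place to [m]. /ienpenbifux/ → iempembifux.
Rule 2 (final i-epenthesis): the form ends in the consonant /x/, so [i] is inserted word-finally. /iempembifux/ → iempembifuxi.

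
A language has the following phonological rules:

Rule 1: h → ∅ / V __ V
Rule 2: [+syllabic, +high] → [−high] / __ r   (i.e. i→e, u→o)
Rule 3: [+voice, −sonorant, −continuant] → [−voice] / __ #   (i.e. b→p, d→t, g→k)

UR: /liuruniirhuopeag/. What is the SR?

Rule 1 (intervocalic h-deletion): no segment meets the environment; /liuruniirhuopeag/ is unchanged.
Rule 2 (pre-rhotic lowering): /u/ is a high vowel immediately before /r/, so it lowers to [o]. /i/ is a high vowel immediately before /r/, so it lowers to [e]. /liuruniirhuopeag/ → liorunierhuopeag.
Rule 3 (final devoicing): /g/ is a voiced stop in word-final position, so it devoices to [k]. /liorunierhuopeag/ → liorunierhuopeak.

liorunierhuopeak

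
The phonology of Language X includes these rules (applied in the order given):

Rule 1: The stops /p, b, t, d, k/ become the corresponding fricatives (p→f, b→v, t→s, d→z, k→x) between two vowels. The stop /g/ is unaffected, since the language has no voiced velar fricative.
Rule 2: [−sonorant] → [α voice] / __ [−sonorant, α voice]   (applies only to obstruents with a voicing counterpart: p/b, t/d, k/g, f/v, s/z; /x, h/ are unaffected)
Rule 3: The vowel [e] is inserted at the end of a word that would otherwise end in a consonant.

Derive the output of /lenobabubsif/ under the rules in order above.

lenovavupsife

Rule 1 (intervocalic spirantization): /b/ is a stop between vowels /o/ and /a/, so it spirantizes to the fricative [v]. /b/ is a stop between vowels /a/ and /u/, so it spirantizes to the fricative [v]. /lenobabubsif/ → lenovavubsif.
Rule 2 (regressive voicing assimilation): /b/ precedes the voiceless obstruent /s/, so it devoices to [p] by assimilation. /lenovavubsif/ → lenovavupsif.
Rule 3 (final e-epenthesis): the form ends in the consonant /f/, so [e] is inserted word-finally. /lenovavupsif/ → lenovavupsife.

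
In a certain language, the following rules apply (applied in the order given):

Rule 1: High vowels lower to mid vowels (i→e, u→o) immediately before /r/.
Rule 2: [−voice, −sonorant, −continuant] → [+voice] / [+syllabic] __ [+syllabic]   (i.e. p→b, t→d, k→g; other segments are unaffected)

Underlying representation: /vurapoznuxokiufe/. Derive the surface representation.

voraboznuxogiufe

Rule 1 (pre-rhotic lowering): /u/ is a high vowel immediately before /r/, so it lowers to [o]. /vurapoznuxokiufe/ → vorapoznuxokiufe.
Rule 2 (intervocalic voicing): /p/ is a voiceless stop between vowels /a/ and /o/, so it voices to [b]. /k/ is a voiceless stop between vowels /o/ and /i/, so it voices to [g]. /vorapoznuxokiufe/ → voraboznuxogiufe.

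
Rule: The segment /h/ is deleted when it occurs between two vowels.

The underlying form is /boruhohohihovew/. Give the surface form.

/h/ occurs between vowels /u/ and /o/, so it deletes.
/h/ occurs between vowels /o/ and /o/, so it deletes.
/h/ occurs between vowels /o/ and /i/, so it deletes.
/h/ occurs between vowels /i/ and /o/, so it deletes.
Surface form: [boruooiovew].

boruooiovew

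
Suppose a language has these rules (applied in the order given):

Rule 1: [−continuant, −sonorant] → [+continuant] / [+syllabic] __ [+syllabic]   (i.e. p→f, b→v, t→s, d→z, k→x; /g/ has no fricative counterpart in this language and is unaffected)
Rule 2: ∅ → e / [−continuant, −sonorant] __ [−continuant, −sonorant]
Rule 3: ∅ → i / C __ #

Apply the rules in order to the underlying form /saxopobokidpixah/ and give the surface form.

saxofovoxidepixahi

Rule 1 (intervocalic spirantization): /p/ is a stop between vowels /o/ and /o/, so it spirantizes to the fricative [f]. /b/ is a stop between vowels /o/ and /o/, so it spirantizes to the fricative [v]. /k/ is a stop between vowels /o/ and /i/, so it spirantizes to the fricative [x]. /saxopobokidpixah/ → saxofovoxidpixah.
Rule 2 (stop-cluster e-epenthesis): /d/ and /p/ form a stop–stop cluster, so [e] is inserted between them. /saxofovoxidpixah/ → saxofovoxidepixah.
Rule 3 (final i-epenthesis): the form ends in the consonant /h/, so [i] is inserted word-finally. /saxofovoxidepixah/ → saxofovoxidepixahi.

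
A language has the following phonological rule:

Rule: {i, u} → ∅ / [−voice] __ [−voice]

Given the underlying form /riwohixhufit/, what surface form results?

/i/ is a high vowel flanked by voiceless consonants /h/ and /x/, so it deletes.
/u/ is a high vowel flanked by voiceless consonants /h/ and /f/, so it deletes.
/i/ is a high vowel flanked by voiceless consonants /f/ and /t/, so it deletes.
Surface form: [riwohxhft].

riwohxhft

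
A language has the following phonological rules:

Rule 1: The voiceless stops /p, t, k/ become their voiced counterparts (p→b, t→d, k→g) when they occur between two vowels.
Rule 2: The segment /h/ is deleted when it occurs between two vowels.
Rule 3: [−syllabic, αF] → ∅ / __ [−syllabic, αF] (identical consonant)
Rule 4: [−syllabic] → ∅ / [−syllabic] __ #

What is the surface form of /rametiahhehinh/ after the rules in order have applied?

Rule 1 (intervocalic voicing): /t/ is a voiceless stop between vowels /e/ and /i/, so it voices to [d]. /rametiahhehinh/ → ramediahhehinh.
Rule 2 (intervocalic h-deletion): /h/ occurs between vowels /e/ and /i/, so it deletes. /ramediahhehinh/ → ramediahheinh.
Rule 3 (degemination): /hh/ is a geminate; the first /h/ deletes. /ramediahheinh/ → ramediaheinh.
Rule 4 (final cluster simplification): /h/ is the second consonant of a word-final cluster /nh/, so it deletes. /ramediaheinh/ → ramediahein.

ramediahein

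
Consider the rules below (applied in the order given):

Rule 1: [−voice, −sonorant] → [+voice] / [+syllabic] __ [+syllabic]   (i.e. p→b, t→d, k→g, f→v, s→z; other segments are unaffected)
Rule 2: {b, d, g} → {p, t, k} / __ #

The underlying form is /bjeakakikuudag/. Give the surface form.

Rule 1 (intervocalic voicing): /k/ is a voiceless obstruent between vowels /a/ and /a/, so it voices to [g]. /k/ is a voiceless obstruent between vowels /a/ and /i/, so it voices to [g]. /k/ is a voiceless obstruent between vowels /i/ and /u/, so it voices to [g]. /bjeakakikuudag/ → bjeagagiguudag.
Rule 2 (final devoicing): /g/ is a voiced stop in word-final position, so it devoices to [k]. /bjeagagiguudag/ → bjeagagiguudak.

bjeagagiguudak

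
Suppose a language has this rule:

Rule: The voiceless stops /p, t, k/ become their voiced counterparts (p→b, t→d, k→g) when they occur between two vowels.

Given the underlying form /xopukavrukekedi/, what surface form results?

xobugavrugegedi

/p/ is a voiceless stop between vowels /o/ and /u/, so it voices to [b].
/k/ is a voiceless stop between vowels /u/ and /a/, so it voices to [g].
/k/ is a voiceless stop between vowels /u/ and /e/, so it voices to [g].
/k/ is a voiceless stop between vowels /e/ and /e/, so it voices to [g].
Surface form: [xobugavrugegedi].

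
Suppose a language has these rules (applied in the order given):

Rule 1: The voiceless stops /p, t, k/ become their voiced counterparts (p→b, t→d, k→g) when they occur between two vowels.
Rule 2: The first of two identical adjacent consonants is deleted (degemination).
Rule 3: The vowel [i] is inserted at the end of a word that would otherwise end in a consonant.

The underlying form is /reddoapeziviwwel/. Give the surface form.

redoabeziviweli

Rule 1 (intervocalic voicing): /p/ is a voiceless stop between vowels /a/ and /e/, so it voices to [b]. /reddoapeziviwwel/ → reddoabeziviwwel.
Rule 2 (degemination): /dd/ is a geminate; the first /d/ deletes. /ww/ is a geminate; the first /w/ deletes. /reddoabeziviwwel/ → redoabeziviwel.
Rule 3 (final i-epenthesis): the form ends in the consonant /l/, so [i] is inserted word-finally. /redoabeziviwel/ → redoabeziviweli.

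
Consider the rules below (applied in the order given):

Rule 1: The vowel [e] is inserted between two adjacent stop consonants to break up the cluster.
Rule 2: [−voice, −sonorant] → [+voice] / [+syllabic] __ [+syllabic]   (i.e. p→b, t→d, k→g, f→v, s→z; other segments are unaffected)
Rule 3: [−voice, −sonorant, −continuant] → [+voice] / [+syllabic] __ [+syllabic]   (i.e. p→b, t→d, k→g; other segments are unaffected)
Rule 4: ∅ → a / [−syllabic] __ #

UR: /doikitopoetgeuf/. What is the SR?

doigidoboedegeufa

Rule 1 (stop-cluster e-epenthesis): /t/ and /g/ form a stop–stop cluster, so [e] is inserted between them. /doikitopoetgeuf/ → doikitopoetegeuf.
Rule 2 (intervocalic voicing): /k/ is a voiceless obstruent between vowels /i/ and /i/, so it voices to [g]. /t/ is a voiceless obstruent between vowels /i/ and /o/, so it voices to [d]. /p/ is a voiceless obstruent between vowels /o/ and /o/, so it voices to [b]. /t/ is a voiceless obstruent between vowels /e/ and /e/, so it voices to [d]. /doikitopoetegeuf/ → doigidoboedegeuf.
Rule 3 (intervocalic voicing): no segment meets the environment; /doigidoboedegeuf/ is unchanged.
Rule 4 (final a-epenthesis): the form ends in the consonant /f/, so [a] is inserted word-finally. /doigidoboedegeuf/ → doigidoboedegeufa.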